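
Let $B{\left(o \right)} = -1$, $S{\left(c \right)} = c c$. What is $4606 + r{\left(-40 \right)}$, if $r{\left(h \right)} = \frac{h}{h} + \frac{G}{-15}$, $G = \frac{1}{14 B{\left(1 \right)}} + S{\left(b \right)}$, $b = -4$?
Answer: $\frac{967247}{210} \approx 4605.9$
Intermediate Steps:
$S{\left(c \right)} = c^{2}$
$G = \frac{223}{14}$ ($G = \frac{1}{14 \left(-1\right)} + \left(-4\right)^{2} = \frac{1}{14} \left(-1\right) + 16 = - \frac{1}{14} + 16 = \frac{223}{14} \approx 15.929$)
$r{\left(h \right)} = - \frac{13}{210}$ ($r{\left(h \right)} = \frac{h}{h} + \frac{223}{14 \left(-15\right)} = 1 + \frac{223}{14} \left(- \frac{1}{15}\right) = 1 - \frac{223}{210} = - \frac{13}{210}$)
$4606 + r{\left(-40 \right)} = 4606 - \frac{13}{210} = \frac{967247}{210}$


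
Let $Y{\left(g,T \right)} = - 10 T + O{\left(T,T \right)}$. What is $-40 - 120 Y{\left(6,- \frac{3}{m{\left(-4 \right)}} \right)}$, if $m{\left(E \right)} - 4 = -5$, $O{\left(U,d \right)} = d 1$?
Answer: $3200$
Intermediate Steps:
$O{\left(U,d \right)} = d$
$m{\left(E \right)} = -1$ ($m{\left(E \right)} = 4 - 5 = -1$)
$Y{\left(g,T \right)} = - 9 T$ ($Y{\left(g,T \right)} = - 10 T + T = - 9 T$)
$-40 - 120 Y{\left(6,- \frac{3}{m{\left(-4 \right)}} \right)} = -40 - 120 \left(- 9 \left(- \frac{3}{-1}\right)\right) = -40 - 120 \left(- 9 \left(\left(-3\right) \left(-1\right)\right)\right) = -40 - 120 \left(\left(-9\right) 3\right) = -40 - -3240 = -40 + 3240 = 3200$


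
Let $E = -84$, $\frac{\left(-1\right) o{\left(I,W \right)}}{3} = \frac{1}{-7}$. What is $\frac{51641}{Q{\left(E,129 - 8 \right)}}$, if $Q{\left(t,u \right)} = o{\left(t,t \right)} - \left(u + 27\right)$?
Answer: $- \frac{361487}{1033} \approx -349.94$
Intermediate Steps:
$o{\left(I,W \right)} = \frac{3}{7}$ ($o{\left(I,W \right)} = - \frac{3}{-7} = \left(-3\right) \left(- \frac{1}{7}\right) = \frac{3}{7}$)
$Q{\left(t,u \right)} = - \frac{186}{7} - u$ ($Q{\left(t,u \right)} = \frac{3}{7} - \left(u + 27\right) = \frac{3}{7} - \left(27 + u\right) = - \frac{186}{7} - u$)
$\frac{51641}{Q{\left(E,129 - 8 \right)}} = \frac{51641}{- \frac{186}{7} - \left(129 - 8\right)} = \frac{51641}{- \frac{186}{7} - 121} = \frac{51641}{- \frac{1033}{7}} = 51641 \left(- \frac{7}{1033}\right) = - \frac{361487}{1033}$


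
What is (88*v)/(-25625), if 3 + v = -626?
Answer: 55352/25625 ≈ 2.1601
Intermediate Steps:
v = -629 (v = -3 - 626 = -629)
(88*v)/(-25625) = (88*(-629))/(-25625) = -55352*(-1/25625) = 55352/25625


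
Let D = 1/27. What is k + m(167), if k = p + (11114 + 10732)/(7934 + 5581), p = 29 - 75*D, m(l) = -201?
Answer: -7020827/40545 ≈ -173.16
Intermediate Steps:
D = 1/27 ≈ 0.037037
p = 236/9 (p = 29 - 75*1/27 = 29 - 25/9 = 236/9 ≈ 26.222)
k = 1128718/40545 (k = 236/9 + (11114 + 10732)/(7934 + 5581) = 236/9 + 21846/13515 = 236/9 + 21846*(1/13515) = 236/9 + 7282/4505 = 1128718/40545 ≈ 27.839)
k + m(167) = 1128718/40545 - 201 = -7020827/40545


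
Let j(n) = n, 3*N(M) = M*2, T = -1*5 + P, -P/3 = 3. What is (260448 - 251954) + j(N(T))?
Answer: 25454/3 ≈ 8484.7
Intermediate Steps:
P = -9 (P = -3*3 = -9)
T = -14 (T = -1*5 - 9 = -5 - 9 = -14)
N(M) = 2*M/3 (N(M) = (M*2)/3 = (2*M)/3 = 2*M/3)
(260448 - 251954) + j(N(T)) = (260448 - 251954) + (⅔)*(-14) = 8494 - 28/3 = 25454/3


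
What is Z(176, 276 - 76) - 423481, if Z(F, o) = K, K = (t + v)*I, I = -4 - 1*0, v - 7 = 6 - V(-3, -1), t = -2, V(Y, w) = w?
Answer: -423529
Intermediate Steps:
v = 14 (v = 7 + (6 - 1*(-1)) = 7 + (6 + 1) = 7 + 7 = 14)
I = -4 (I = -4 + 0 = -4)
K = -48 (K = (-2 + 14)*(-4) = 12*(-4) = -48)
Z(F, o) = -48
Z(176, 276 - 76) - 423481 = -48 - 423481 = -423529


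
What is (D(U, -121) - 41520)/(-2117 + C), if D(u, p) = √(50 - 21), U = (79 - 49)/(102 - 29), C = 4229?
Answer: -865/44 + √29/2112 ≈ -19.657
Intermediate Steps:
U = 30/73 ≈ 0.41096
D(u, p) = √29
(D(U, -121) - 41520)/(-2117 + C) = (√29 - 41520)/(-2117 + 4229) = (-41520 + √29)/2112 = (-41520 + √29)*(1/2112) = -865/44 + √29/2112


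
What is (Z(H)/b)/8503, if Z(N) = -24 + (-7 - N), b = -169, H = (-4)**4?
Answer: 287/1437007 ≈ 0.00019972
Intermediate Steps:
H = 256
Z(N) = -31 - N
(Z(H)/b)/8503 = ((-31 - 1*256)/(-169))/8503 = ((-31 - 256)*(-1/169))*(1/8503) = -287*(-1/169)*(1/8503) = (287/169)*(1/8503) = 287/1437007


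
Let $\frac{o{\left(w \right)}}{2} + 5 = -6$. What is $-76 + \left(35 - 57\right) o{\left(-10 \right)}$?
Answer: $408$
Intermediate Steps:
$o{\left(w \right)} = -22$ ($o{\left(w \right)} = -10 + 2 \left(-6\right) = -10 - 12 = -22$)
$-76 + \left(35 - 57\right) o{\left(-10 \right)} = -76 + \left(35 - 57\right) \left(-22\right) = -76 - -484 = -76 + 484 = 408$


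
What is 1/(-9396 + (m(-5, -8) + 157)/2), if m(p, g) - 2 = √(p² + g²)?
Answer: -18633/173594300 - √89/173594300 ≈ -0.00010739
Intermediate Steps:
m(p, g) = 2 + √(g² + p²) (m(p, g) = 2 + √(p² + g²) = 2 + √(g² + p²))
1/(-9396 + (m(-5, -8) + 157)/2) = 1/(-9396 + ((2 + √((-8)² + (-5)²)) + 157)/2) = 1/(-9396 + ((2 + √(64 + 25)) + 157)/2) = 1/(-9396 + ((2 + √89) + 157)/2) = 1/(-9396 + (159 + √89)/2) = 1/(-9396 + (159/2 + √89/2)) = 1/(-18633/2 + √89/2)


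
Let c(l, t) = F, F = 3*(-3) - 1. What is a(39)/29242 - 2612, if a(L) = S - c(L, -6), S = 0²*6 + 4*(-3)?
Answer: -38190053/14621 ≈ -2612.0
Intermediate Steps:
F = -10 (F = -9 - 1 = -10)
c(l, t) = -10
S = -12 (S = 0*6 - 12 = 0 - 12 = -12)
a(L) = -2 (a(L) = -12 - 1*(-10) = -12 + 10 = -2)
a(39)/29242 - 2612 = -2/29242 - 2612 = -2*1/29242 - 2612 = -1/14621 - 2612 = -38190053/14621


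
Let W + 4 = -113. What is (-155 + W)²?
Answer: 73984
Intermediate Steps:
W = -117 (W = -4 - 113 = -117)
(-155 + W)² = (-155 - 117)² = (-272)² = 73984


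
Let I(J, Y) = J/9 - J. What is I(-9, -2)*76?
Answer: 608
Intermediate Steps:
I(J, Y) = -8*J/9 (I(J, Y) = J*(1/9) - J = J/9 - J = -8*J/9)
I(-9, -2)*76 = -8/9*(-9)*76 = 8*76 = 608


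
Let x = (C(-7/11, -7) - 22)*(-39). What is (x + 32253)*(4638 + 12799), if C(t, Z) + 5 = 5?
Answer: 577356507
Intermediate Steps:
C(t, Z) = 0 (C(t, Z) = -5 + 5 = 0)
x = 858 (x = (0 - 22)*(-39) = -22*(-39) = 858)
(x + 32253)*(4638 + 12799) = (858 + 32253)*(4638 + 12799) = 33111*17437 = 577356507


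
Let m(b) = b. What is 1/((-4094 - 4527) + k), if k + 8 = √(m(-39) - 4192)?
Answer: -8629/74463872 - I*√4231/74463872 ≈ -0.00011588 - 8.7353e-7*I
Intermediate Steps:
k = -8 + I*√4231 (k = -8 + √(-39 - 4192) = -8 + √(-4231) = -8 + I*√4231 ≈ -8.0 + 65.046*I)
1/((-4094 - 4527) + k) = 1/((-4094 - 4527) + (-8 + I*√4231)) = 1/(-8621 + (-8 + I*√4231)) = 1/(-8629 + I*√4231)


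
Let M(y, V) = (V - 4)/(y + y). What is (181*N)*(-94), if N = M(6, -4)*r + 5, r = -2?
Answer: -323266/3 ≈ -1.0776e+5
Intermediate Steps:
M(y, V) = (-4 + V)/(2*y) (M(y, V) = (-4 + V)/((2*y)) = (-4 + V)*(1/(2*y)) = (-4 + V)/(2*y))
N = 19/3 (N = ((½)*(-4 - 4)/6)*(-2) + 5 = ((½)*(⅙)*(-8))*(-2) + 5 = -⅔*(-2) + 5 = 4/3 + 5 = 19/3 ≈ 6.3333)
(181*N)*(-94) = (181*(19/3))*(-94) = (3439/3)*(-94) = -323266/3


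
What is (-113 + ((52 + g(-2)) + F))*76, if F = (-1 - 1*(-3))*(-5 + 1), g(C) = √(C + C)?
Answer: -5244 + 152*I ≈ -5244.0 + 152.0*I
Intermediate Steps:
g(C) = √2*√C (g(C) = √(2*C) = √2*√C)
F = -8 (F = (-1 + 3)*(-4) = 2*(-4) = -8)
(-113 + ((52 + g(-2)) + F))*76 = (-113 + ((52 + √2*√(-2)) - 8))*76 = (-113 + ((52 + √2*(I*√2)) - 8))*76 = (-113 + ((52 + 2*I) - 8))*76 = (-113 + (44 + 2*I))*76 = (-69 + 2*I)*76 = -5244 + 152*I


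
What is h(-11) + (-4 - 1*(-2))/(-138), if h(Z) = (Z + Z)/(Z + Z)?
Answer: 70/69 ≈ 1.0145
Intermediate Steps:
h(Z) = 1 (h(Z) = (2*Z)/((2*Z)) = (2*Z)*(1/(2*Z)) = 1)
h(-11) + (-4 - 1*(-2))/(-138) = 1 + (-4 - 1*(-2))/(-138) = 1 - (-4 + 2)/138 = 1 - 1/138*(-2) = 1 + 1/69 = 70/69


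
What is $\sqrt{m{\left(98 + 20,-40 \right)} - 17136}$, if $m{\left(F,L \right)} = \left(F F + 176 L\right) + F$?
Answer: $3 i \sqrt{1126} \approx 100.67 i$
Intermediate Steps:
$m{\left(F,L \right)} = F + F^{2} + 176 L$ ($m{\left(F,L \right)} = \left(F^{2} + 176 L\right) + F = F + F^{2} + 176 L$)
$\sqrt{m{\left(98 + 20,-40 \right)} - 17136} = \sqrt{\left(\left(98 + 20\right) + \left(98 + 20\right)^{2} + 176 \left(-40\right)\right) - 17136} = \sqrt{\left(118 + 118^{2} - 7040\right) - 17136} = \sqrt{\left(118 + 13924 - 7040\right) - 17136} = \sqrt{7002 - 17136} = \sqrt{-10134} = 3 i \sqrt{1126}$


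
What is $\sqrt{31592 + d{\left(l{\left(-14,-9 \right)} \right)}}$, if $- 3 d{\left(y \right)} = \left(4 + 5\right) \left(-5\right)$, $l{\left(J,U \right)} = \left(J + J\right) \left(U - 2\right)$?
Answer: $\sqrt{31607} \approx 177.78$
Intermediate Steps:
$l{\left(J,U \right)} = 2 J \left(-2 + U\right)$
$d{\left(y \right)} = 15$ ($d{\left(y \right)} = - \frac{\left(4 + 5\right) \left(-5\right)}{3} = - \frac{9 \left(-5\right)}{3} = \left(- \frac{1}{3}\right) \left(-45\right) = 15$)
$\sqrt{31592 + d{\left(l{\left(-14,-9 \right)} \right)}} = \sqrt{31592 + 15} = \sqrt{31607}$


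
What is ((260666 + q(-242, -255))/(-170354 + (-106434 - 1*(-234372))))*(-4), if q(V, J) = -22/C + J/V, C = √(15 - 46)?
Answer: 63081427/2566168 + I*√31/14942 ≈ 24.582 + 0.00037262*I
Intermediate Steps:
C = I*√31 (C = √(-31) = I*√31 ≈ 5.5678*I)
q(V, J) = J/V + 22*I*√31/31 (q(V, J) = -22*(-I*√31/31) + J/V = -(-22)*I*√31/31 + J/V = 22*I*√31/31 + J/V = J/V + 22*I*√31/31)
((260666 + q(-242, -255))/(-170354 + (-106434 - 1*(-234372))))*(-4) = ((260666 + (-255/(-242) + 22*I*√31/31))/(-170354 + (-106434 - 1*(-234372))))*(-4) = ((260666 + (-255*(-1/242) + 22*I*√31/31))/(-170354 + (-106434 + 234372)))*(-4) = ((260666 + (255/242 + 22*I*√31/31))/(-170354 + 127938))*(-4) = ((63081427/242 + 22*I*√31/31)/(-42416))*(-4) = ((63081427/242 + 22*I*√31/31)*(-1/42416))*(-4) = (-63081427/10264672 - I*√31/59768)*(-4) = 63081427/2566168 + I*√31/14942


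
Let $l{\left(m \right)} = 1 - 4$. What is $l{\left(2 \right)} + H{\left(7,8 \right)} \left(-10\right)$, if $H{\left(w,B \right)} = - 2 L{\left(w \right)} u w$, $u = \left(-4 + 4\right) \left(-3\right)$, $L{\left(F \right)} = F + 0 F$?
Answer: $-3$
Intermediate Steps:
$L{\left(F \right)} = F$ ($L{\left(F \right)} = F + 0 = F$)
$l{\left(m \right)} = -3$ ($l{\left(m \right)} = 1 - 4 = -3$)
$u = 0$ ($u = 0 \left(-3\right) = 0$)
$H{\left(w,B \right)} = 0$ ($H{\left(w,B \right)} = - 2 w 0 w = 0 w = 0$)
$l{\left(2 \right)} + H{\left(7,8 \right)} \left(-10\right) = -3 + 0 \left(-10\right) = -3 + 0 = -3$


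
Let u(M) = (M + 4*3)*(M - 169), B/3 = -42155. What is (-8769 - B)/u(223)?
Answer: 19616/2115 ≈ 9.2747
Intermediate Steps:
B = -126465 (B = 3*(-42155) = -126465)
u(M) = (-169 + M)*(12 + M) (u(M) = (M + 12)*(-169 + M) = (12 + M)*(-169 + M) = (-169 + M)*(12 + M))
(-8769 - B)/u(223) = (-8769 - 1*(-126465))/(-2028 + 223² - 157*223) = (-8769 + 126465)/(-2028 + 49729 - 35011) = 117696/12690 = 117696*(1/12690) = 19616/2115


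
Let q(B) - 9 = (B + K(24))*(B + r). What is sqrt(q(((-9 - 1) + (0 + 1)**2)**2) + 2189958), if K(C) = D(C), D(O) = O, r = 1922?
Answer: 3*sqrt(266698) ≈ 1549.3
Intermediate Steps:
K(C) = C
q(B) = 9 + (24 + B)*(1922 + B) (q(B) = 9 + (B + 24)*(B + 1922) = 9 + (24 + B)*(1922 + B))
sqrt(q(((-9 - 1) + (0 + 1)**2)**2) + 2189958) = sqrt((46137 + (((-9 - 1) + (0 + 1)**2)**2)**2 + 1946*((-9 - 1) + (0 + 1)**2)**2) + 2189958) = sqrt((46137 + ((-10 + 1**2)**2)**2 + 1946*(-10 + 1**2)**2) + 2189958) = sqrt((46137 + ((-10 + 1)**2)**2 + 1946*(-10 + 1)**2) + 2189958) = sqrt((46137 + ((-9)**2)**2 + 1946*(-9)**2) + 2189958) = sqrt((46137 + 81**2 + 1946*81) + 2189958) = sqrt((46137 + 6561 + 157626) + 2189958) = sqrt(210324 + 2189958) = sqrt(2400282) = 3*sqrt(266698)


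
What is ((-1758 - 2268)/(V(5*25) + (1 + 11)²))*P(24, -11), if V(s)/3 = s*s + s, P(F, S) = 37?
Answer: -24827/7899 ≈ -3.1431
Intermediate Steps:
V(s) = 3*s + 3*s² (V(s) = 3*(s*s + s) = 3*(s² + s) = 3*(s + s²) = 3*s + 3*s²)
((-1758 - 2268)/(V(5*25) + (1 + 11)²))*P(24, -11) = ((-1758 - 2268)/(3*(5*25)*(1 + 5*25) + (1 + 11)²))*37 = -4026/(3*125*(1 + 125) + 12²)*37 = -4026/(3*125*126 + 144)*37 = -4026/(47250 + 144)*37 = -4026/47394*37 = -4026*1/47394*37 = -671/7899*37 = -24827/7899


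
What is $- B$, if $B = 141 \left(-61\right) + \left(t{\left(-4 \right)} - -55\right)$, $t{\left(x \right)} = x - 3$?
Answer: $8553$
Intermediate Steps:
$t{\left(x \right)} = -3 + x$ ($t{\left(x \right)} = x - 3 = -3 + x$)
$B = -8553$ ($B = 141 \left(-61\right) - -48 = -8601 + \left(-7 + 55\right) = -8601 + 48 = -8553$)
$- B = \left(-1\right) \left(-8553\right) = 8553$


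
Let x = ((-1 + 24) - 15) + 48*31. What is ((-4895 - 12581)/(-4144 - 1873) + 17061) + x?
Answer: 111674945/6017 ≈ 18560.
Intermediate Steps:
x = 1496 (x = (23 - 15) + 1488 = 8 + 1488 = 1496)
((-4895 - 12581)/(-4144 - 1873) + 17061) + x = ((-4895 - 12581)/(-4144 - 1873) + 17061) + 1496 = (-17476/(-6017) + 17061) + 1496 = (-17476*(-1/6017) + 17061) + 1496 = (17476/6017 + 17061) + 1496 = 102673513/6017 + 1496 = 111674945/6017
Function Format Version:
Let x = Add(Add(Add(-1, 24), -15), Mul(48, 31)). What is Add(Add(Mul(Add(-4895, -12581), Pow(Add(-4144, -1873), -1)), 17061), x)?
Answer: Rational(111674945, 6017) ≈ 18560.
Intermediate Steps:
x = 1496 (x = Add(Add(23, -15), 1488) = Add(8, 1488) = 1496)
Add(Add(Mul(Add(-4895, -12581), Pow(Add(-4144, -1873), -1)), 17061), x) = Add(Add(Mul(Add(-4895, -12581), Pow(Add(-4144, -1873), -1)), 17061), 1496) = Add(Add(Mul(-17476, Pow(-6017, -1)), 17061), 1496) = Add(Add(Mul(-17476, Rational(-1, 6017)), 17061), 1496) = Add(Add(Rational(17476, 6017), 17061), 1496) = Add(Rational(102673513, 6017), 1496) = Rational(111674945, 6017)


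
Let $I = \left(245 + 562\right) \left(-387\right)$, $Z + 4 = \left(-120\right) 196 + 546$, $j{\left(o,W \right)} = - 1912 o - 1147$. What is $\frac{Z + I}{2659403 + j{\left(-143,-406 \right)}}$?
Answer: $- \frac{335287}{2931672} \approx -0.11437$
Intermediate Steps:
$j{\left(o,W \right)} = -1147 - 1912 o$
$Z = -22978$ ($Z = -4 + \left(\left(-120\right) 196 + 546\right) = -4 + \left(-23520 + 546\right) = -4 - 22974 = -22978$)
$I = -312309$ ($I = 807 \left(-387\right) = -312309$)
$\frac{Z + I}{2659403 + j{\left(-143,-406 \right)}} = \frac{-22978 - 312309}{2659403 - -272269} = - \frac{335287}{2659403 + \left(-1147 + 273416\right)} = - \frac{335287}{2659403 + 272269} = - \frac{335287}{2931672}$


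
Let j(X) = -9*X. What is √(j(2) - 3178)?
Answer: 2*I*√799 ≈ 56.533*I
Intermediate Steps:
√(j(2) - 3178) = √(-9*2 - 3178) = √(-18 - 3178) = √(-3196) = 2*I*√799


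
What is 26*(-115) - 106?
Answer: -3096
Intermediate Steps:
26*(-115) - 106 = -2990 - 106 = -3096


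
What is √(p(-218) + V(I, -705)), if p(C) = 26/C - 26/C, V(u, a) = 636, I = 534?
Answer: 2*√159 ≈ 25.219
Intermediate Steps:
p(C) = 0
√(p(-218) + V(I, -705)) = √(0 + 636) = √636 = 2*√159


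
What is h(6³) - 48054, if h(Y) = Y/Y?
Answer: -48053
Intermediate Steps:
h(Y) = 1
h(6³) - 48054 = 1 - 48054 = -48053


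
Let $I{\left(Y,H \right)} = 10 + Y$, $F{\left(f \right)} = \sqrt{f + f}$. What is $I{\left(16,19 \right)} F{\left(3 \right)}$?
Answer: $26 \sqrt{6} \approx 63.687$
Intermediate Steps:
$F{\left(f \right)} = \sqrt{2} \sqrt{f}$ ($F{\left(f \right)} = \sqrt{2 f} = \sqrt{2} \sqrt{f}$)
$I{\left(16,19 \right)} F{\left(3 \right)} = \left(10 + 16\right) \sqrt{2} \sqrt{3} = 26 \sqrt{6}$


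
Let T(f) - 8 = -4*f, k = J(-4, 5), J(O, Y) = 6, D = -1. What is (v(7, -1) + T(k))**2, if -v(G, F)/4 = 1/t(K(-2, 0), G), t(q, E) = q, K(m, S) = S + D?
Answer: 144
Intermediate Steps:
K(m, S) = -1 + S (K(m, S) = S - 1 = -1 + S)
k = 6
T(f) = 8 - 4*f
v(G, F) = 4 (v(G, F) = -4/(-1 + 0) = -4/(-1) = -4*(-1) = 4)
(v(7, -1) + T(k))**2 = (4 + (8 - 4*6))**2 = (4 + (8 - 24))**2 = (4 - 16)**2 = (-12)**2 = 144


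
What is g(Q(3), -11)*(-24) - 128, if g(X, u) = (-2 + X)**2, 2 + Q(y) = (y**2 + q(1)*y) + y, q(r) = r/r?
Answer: -3032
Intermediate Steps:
q(r) = 1
Q(y) = -2 + y**2 + 2*y (Q(y) = -2 + ((y**2 + 1*y) + y) = -2 + ((y**2 + y) + y) = -2 + ((y + y**2) + y) = -2 + (y**2 + 2*y) = -2 + y**2 + 2*y)
g(Q(3), -11)*(-24) - 128 = (-2 + (-2 + 3**2 + 2*3))**2*(-24) - 128 = (-2 + (-2 + 9 + 6))**2*(-24) - 128 = (-2 + 13)**2*(-24) - 128 = 11**2*(-24) - 128 = 121*(-24) - 128 = -2904 - 128 = -3032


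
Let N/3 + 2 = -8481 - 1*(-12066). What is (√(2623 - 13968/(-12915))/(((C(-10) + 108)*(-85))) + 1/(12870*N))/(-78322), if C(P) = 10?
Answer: -1/10835036500860 + √5403574295/1127292462100 ≈ 6.5208e-8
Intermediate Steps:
N = 10749 (N = -6 + 3*(-8481 - 1*(-12066)) = -6 + 3*(-8481 + 12066) = -6 + 3*3585 = -6 + 10755 = 10749)
(√(2623 - 13968/(-12915))/(((C(-10) + 108)*(-85))) + 1/(12870*N))/(-78322) = (√(2623 - 13968/(-12915))/(((10 + 108)*(-85))) + 1/(12870*10749))/(-78322) = (√(2623 - 13968*(-1/12915))/((118*(-85))) + (1/12870)*(1/10749))*(-1/78322) = (√(2623 + 1552/1435)/(-10030) + 1/138339630)*(-1/78322) = (√(3765557/1435)*(-1/10030) + 1/138339630)*(-1/78322) = ((√5403574295/1435)*(-1/10030) + 1/138339630)*(-1/78322) = (-√5403574295/14393050 + 1/138339630)*(-1/78322) = (1/138339630 - √5403574295/14393050)*(-1/78322) = -1/10835036500860 + √5403574295/1127292462100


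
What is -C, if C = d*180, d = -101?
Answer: 18180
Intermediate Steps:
C = -18180 (C = -101*180 = -18180)
-C = -1*(-18180) = 18180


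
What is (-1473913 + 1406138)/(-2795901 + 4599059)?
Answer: -67775/1803158 ≈ -0.037587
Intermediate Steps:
(-1473913 + 1406138)/(-2795901 + 4599059) = -67775/1803158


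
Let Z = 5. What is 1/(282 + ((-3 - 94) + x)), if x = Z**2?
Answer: 1/210 ≈ 0.0047619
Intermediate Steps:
x = 25 (x = 5**2 = 25)
1/(282 + ((-3 - 94) + x)) = 1/(282 + ((-3 - 94) + 25)) = 1/(282 + (-97 + 25)) = 1/(282 - 72) = 1/210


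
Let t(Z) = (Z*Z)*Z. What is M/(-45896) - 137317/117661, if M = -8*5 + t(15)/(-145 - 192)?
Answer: -2121892271629/1819857039272 ≈ -1.1660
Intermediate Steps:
t(Z) = Z³ (t(Z) = Z²*Z = Z³)
M = -16855/337 (M = -8*5 + 15³/(-145 - 192) = -40 + 3375/(-337) = -40 + 3375*(-1/337) = -40 - 3375/337 = -16855/337 ≈ -50.015)
M/(-45896) - 137317/117661 = -16855/337/(-45896) - 137317/117661 = -16855/337*(-1/45896) - 137317*1/117661 = 16855/15466952 - 137317/117661 = -2121892271629/1819857039272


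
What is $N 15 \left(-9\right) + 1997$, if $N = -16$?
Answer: $4157$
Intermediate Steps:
$N 15 \left(-9\right) + 1997 = \left(-16\right) 15 \left(-9\right) + 1997 = \left(-240\right) \left(-9\right) + 1997 = 2160 + 1997 = 4157$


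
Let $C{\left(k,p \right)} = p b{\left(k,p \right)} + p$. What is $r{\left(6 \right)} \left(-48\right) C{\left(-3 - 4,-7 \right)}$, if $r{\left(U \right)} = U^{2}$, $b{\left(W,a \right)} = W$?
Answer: $-72576$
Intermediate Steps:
$C{\left(k,p \right)} = p + k p$ ($C{\left(k,p \right)} = p k + p = k p + p = p + k p$)
$r{\left(6 \right)} \left(-48\right) C{\left(-3 - 4,-7 \right)} = 6^{2} \left(-48\right) \left(- 7 \left(1 - 7\right)\right) = 36 \left(-48\right) \left(- 7 \left(1 - 7\right)\right) = - 1728 \left(\left(-7\right) \left(-6\right)\right) = \left(-1728\right) 42 = -72576$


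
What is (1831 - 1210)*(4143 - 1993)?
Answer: 1335150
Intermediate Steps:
(1831 - 1210)*(4143 - 1993) = 621*2150 = 1335150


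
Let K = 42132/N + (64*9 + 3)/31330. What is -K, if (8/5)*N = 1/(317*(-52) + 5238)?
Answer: 23751472107837/31330 ≈ 7.5811e+8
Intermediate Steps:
N = -5/89968 (N = 5/(8*(317*(-52) + 5238)) = 5/(8*(-16484 + 5238)) = (5/8)/(-11246) = (5/8)*(-1/11246) = -5/89968 ≈ -5.5575e-5)
K = -23751472107837/31330 (K = 42132/(-5/89968) + (64*9 + 3)/31330 = 42132*(-89968/5) + (576 + 3)*(1/31330) = -3790531776/5 + 579*(1/31330) = -3790531776/5 + 579/31330 = -23751472107837/31330 ≈ -7.5811e+8)
-K = -1*(-23751472107837/31330) = 23751472107837/31330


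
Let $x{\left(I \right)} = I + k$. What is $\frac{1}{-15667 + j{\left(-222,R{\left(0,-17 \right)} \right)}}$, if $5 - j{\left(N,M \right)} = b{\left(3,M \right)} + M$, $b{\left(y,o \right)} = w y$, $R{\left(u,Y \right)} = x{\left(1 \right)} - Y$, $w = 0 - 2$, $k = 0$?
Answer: $- \frac{1}{15674} \approx -6.38 \cdot 10^{-5}$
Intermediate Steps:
$x{\left(I \right)} = I$ ($x{\left(I \right)} = I + 0 = I$)
$w = -2$ ($w = 0 - 2 = -2$)
$R{\left(u,Y \right)} = 1 - Y$
$b{\left(y,o \right)} = - 2 y$
$j{\left(N,M \right)} = 11 - M$ ($j{\left(N,M \right)} = 5 - \left(\left(-2\right) 3 + M\right) = 5 - \left(-6 + M\right) = 11 - M$)
$\frac{1}{-15667 + j{\left(-222,R{\left(0,-17 \right)} \right)}} = \frac{1}{-15667 + \left(11 - \left(1 - -17\right)\right)} = \frac{1}{-15667 + \left(11 - \left(1 + 17\right)\right)} = \frac{1}{-15667 + \left(11 - 18\right)} = \frac{1}{-15667 - 7} = \frac{1}{-15674} = - \frac{1}{15674}$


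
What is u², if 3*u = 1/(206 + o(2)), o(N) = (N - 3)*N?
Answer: 1/374544 ≈ 2.6699e-6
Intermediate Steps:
o(N) = N*(-3 + N) (o(N) = (-3 + N)*N = N*(-3 + N))
u = 1/612 (u = 1/(3*(206 + 2*(-3 + 2))) = 1/(3*(206 + 2*(-1))) = 1/(3*(206 - 2)) = (⅓)/204 = (⅓)*(1/204) = 1/612 ≈ 0.0016340)
u² = (1/612)² = 1/374544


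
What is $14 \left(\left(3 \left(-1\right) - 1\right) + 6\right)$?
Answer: $28$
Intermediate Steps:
$14 \left(\left(3 \left(-1\right) - 1\right) + 6\right) = 14 \left(\left(-3 - 1\right) + 6\right) = 14 \left(-4 + 6\right) = 14 \cdot 2 = 28$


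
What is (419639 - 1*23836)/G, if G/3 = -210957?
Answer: -395803/632871 ≈ -0.62541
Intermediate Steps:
G = -632871 (G = 3*(-210957) = -632871)
(419639 - 1*23836)/G = (419639 - 1*23836)/(-632871) = (419639 - 23836)*(-1/632871) = 395803*(-1/632871) = -395803/632871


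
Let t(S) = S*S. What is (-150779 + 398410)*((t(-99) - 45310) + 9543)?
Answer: -6429986546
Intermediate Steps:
t(S) = S**2
(-150779 + 398410)*((t(-99) - 45310) + 9543) = (-150779 + 398410)*(((-99)**2 - 45310) + 9543) = 247631*((9801 - 45310) + 9543) = 247631*(-35509 + 9543) = 247631*(-25966) = -6429986546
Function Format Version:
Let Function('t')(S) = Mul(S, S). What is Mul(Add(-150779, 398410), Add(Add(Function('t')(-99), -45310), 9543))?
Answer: -6429986546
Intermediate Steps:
Function('t')(S) = Pow(S, 2)
Mul(Add(-150779, 398410), Add(Add(Function('t')(-99), -45310), 9543)) = Mul(Add(-150779, 398410), Add(Add(Pow(-99, 2), -45310), 9543)) = Mul(247631, Add(Add(9801, -45310), 9543)) = Mul(247631, Add(-35509, 9543)) = Mul(247631, -25966) = -6429986546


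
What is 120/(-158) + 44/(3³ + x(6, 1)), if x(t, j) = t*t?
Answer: -304/4977 ≈ -0.061081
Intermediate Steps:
x(t, j) = t²
120/(-158) + 44/(3³ + x(6, 1)) = 120/(-158) + 44/(3³ + 6²) = 120*(-1/158) + 44/(27 + 36) = -60/79 + 44/63 = -304/4977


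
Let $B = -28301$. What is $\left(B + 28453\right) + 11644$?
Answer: $11796$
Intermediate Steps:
$\left(B + 28453\right) + 11644 = \left(-28301 + 28453\right) + 11644 = 152 + 11644 = 11796$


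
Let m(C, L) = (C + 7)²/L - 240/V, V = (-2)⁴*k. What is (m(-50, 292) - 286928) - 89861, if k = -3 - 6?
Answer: -330060157/876 ≈ -3.7678e+5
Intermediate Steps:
k = -9
V = -144 (V = (-2)⁴*(-9) = 16*(-9) = -144)
m(C, L) = 5/3 + (7 + C)²/L (m(C, L) = (C + 7)²/L - 240/(-144) = (7 + C)²/L - 240*(-1/144) = (7 + C)²/L + 5/3 = 5/3 + (7 + C)²/L)
(m(-50, 292) - 286928) - 89861 = ((5/3 + (7 - 50)²/292) - 286928) - 89861 = ((5/3 + (1/292)*(-43)²) - 286928) - 89861 = ((5/3 + (1/292)*1849) - 286928) - 89861 = ((5/3 + 1849/292) - 286928) - 89861 = (7007/876 - 286928) - 89861 = -251341921/876 - 89861 = -330060157/876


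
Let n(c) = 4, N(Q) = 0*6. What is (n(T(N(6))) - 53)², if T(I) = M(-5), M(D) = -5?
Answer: 2401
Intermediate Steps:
N(Q) = 0
T(I) = -5
(n(T(N(6))) - 53)² = (4 - 53)² = (-49)² = 2401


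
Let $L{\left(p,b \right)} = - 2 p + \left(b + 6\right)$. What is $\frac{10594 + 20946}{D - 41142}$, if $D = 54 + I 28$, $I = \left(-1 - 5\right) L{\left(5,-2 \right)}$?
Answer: $- \frac{1577}{2004} \approx -0.78693$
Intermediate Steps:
$L{\left(p,b \right)} = 6 + b - 2 p$ ($L{\left(p,b \right)} = - 2 p + \left(6 + b\right) = 6 + b - 2 p$)
$I = 36$ ($I = \left(-1 - 5\right) \left(6 - 2 - 10\right) = - 6 \left(6 - 2 - 10\right) = \left(-6\right) \left(-6\right) = 36$)
$D = 1062$ ($D = 54 + 36 \cdot 28 = 54 + 1008 = 1062$)
$\frac{10594 + 20946}{D - 41142} = \frac{10594 + 20946}{1062 - 41142} = \frac{31540}{-40080} = 31540 \left(- \frac{1}{40080}\right) = - \frac{1577}{2004}$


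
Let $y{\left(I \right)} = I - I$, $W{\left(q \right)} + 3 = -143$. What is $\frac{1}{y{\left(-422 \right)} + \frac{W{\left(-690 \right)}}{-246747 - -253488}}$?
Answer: $- \frac{6741}{146} \approx -46.171$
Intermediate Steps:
$W{\left(q \right)} = -146$ ($W{\left(q \right)} = -3 - 143 = -146$)
$y{\left(I \right)} = 0$
$\frac{1}{y{\left(-422 \right)} + \frac{W{\left(-690 \right)}}{-246747 - -253488}} = \frac{1}{0 - \frac{146}{-246747 - -253488}} = \frac{1}{0 - \frac{146}{-246747 + 253488}} = \frac{1}{0 - \frac{146}{6741}} = \frac{1}{- \frac{146}{6741}} = - \frac{6741}{146}$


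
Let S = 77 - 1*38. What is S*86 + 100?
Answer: 3454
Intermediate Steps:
S = 39 (S = 77 - 38 = 39)
S*86 + 100 = 39*86 + 100 = 3354 + 100 = 3454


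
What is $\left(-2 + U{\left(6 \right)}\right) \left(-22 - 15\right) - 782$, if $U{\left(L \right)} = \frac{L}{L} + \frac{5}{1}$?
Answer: $-930$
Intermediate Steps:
$U{\left(L \right)} = 6$ ($U{\left(L \right)} = 1 + 5 \cdot 1 = 1 + 5 = 6$)
$\left(-2 + U{\left(6 \right)}\right) \left(-22 - 15\right) - 782 = \left(-2 + 6\right) \left(-22 - 15\right) - 782 = 4 \left(-37\right) - 782 = -148 - 782 = -930$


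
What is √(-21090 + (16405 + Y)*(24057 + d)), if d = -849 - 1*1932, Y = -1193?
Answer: √323629422 ≈ 17990.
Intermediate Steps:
d = -2781 (d = -849 - 1932 = -2781)
√(-21090 + (16405 + Y)*(24057 + d)) = √(-21090 + (16405 - 1193)*(24057 - 2781)) = √(-21090 + 15212*21276) = √(-21090 + 323650512) = √323629422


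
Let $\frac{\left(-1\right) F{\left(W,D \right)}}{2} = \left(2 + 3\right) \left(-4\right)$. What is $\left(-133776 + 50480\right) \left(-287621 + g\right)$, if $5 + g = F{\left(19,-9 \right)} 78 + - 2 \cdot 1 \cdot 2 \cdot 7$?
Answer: $23700544064$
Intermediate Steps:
$F{\left(W,D \right)} = 40$ ($F{\left(W,D \right)} = - 2 \left(2 + 3\right) \left(-4\right) = - 2 \cdot 5 \left(-4\right) = \left(-2\right) \left(-20\right) = 40$)
$g = 3087$ ($g = -5 + \left(40 \cdot 78 + - 2 \cdot 1 \cdot 2 \cdot 7\right) = -5 + \left(3120 + \left(-2\right) 2 \cdot 7\right) = -5 + \left(3120 - 28\right) = -5 + 3092 = 3087$)
$\left(-133776 + 50480\right) \left(-287621 + g\right) = \left(-133776 + 50480\right) \left(-287621 + 3087\right) = \left(-83296\right) \left(-284534\right) = 23700544064$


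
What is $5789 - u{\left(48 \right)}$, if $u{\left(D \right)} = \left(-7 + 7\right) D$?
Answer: $5789$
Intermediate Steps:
$u{\left(D \right)} = 0$ ($u{\left(D \right)} = 0 D = 0$)
$5789 - u{\left(48 \right)} = 5789 - 0 = 5789 + 0 = 5789$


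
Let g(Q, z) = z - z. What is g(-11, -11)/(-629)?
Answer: 0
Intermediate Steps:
g(Q, z) = 0
g(-11, -11)/(-629) = 0/(-629) = 0*(-1/629) = 0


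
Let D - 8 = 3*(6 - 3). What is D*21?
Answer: 357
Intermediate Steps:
D = 17 (D = 8 + 3*(6 - 3) = 8 + 3*3 = 8 + 9 = 17)
D*21 = 17*21 = 357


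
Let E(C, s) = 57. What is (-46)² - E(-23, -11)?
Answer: 2059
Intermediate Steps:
(-46)² - E(-23, -11) = (-46)² - 1*57 = 2116 - 57 = 2059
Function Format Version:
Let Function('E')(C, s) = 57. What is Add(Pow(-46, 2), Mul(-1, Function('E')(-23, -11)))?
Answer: 2059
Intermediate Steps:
Add(Pow(-46, 2), Mul(-1, Function('E')(-23, -11))) = Add(Pow(-46, 2), Mul(-1, 57)) = Add(2116, -57) = 2059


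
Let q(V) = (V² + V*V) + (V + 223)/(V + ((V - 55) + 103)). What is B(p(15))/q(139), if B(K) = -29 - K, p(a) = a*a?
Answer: -41402/6298827 ≈ -0.0065730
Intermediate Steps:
p(a) = a²
q(V) = 2*V² + (223 + V)/(48 + 2*V) (q(V) = (V² + V²) + (223 + V)/(V + ((-55 + V) + 103)) = 2*V² + (223 + V)/(V + (48 + V)) = 2*V² + (223 + V)/(48 + 2*V))
B(p(15))/q(139) = (-29 - 1*15²)/(((223 + 139 + 4*139³ + 96*139²)/(2*(24 + 139)))) = (-29 - 1*225)/(((½)*(223 + 139 + 4*2685619 + 96*19321)/163)) = (-29 - 225)/(((½)*(1/163)*(223 + 139 + 10742476 + 1854816))) = -254/((½)*(1/163)*12597654) = -254/6298827/163 = -254*163/6298827 = -41402/6298827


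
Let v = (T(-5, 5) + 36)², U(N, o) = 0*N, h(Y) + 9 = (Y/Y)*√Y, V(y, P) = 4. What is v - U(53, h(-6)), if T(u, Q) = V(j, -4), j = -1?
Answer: 1600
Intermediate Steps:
h(Y) = -9 + √Y (h(Y) = -9 + (Y/Y)*√Y = -9 + 1*√Y = -9 + √Y)
U(N, o) = 0
T(u, Q) = 4
v = 1600 (v = (4 + 36)² = 40² = 1600)
v - U(53, h(-6)) = 1600 - 1*0 = 1600 + 0 = 1600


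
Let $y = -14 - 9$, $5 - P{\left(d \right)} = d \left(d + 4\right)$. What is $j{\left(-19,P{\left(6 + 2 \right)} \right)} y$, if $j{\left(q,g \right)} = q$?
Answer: $437$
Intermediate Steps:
$P{\left(d \right)} = 5 - d \left(4 + d\right)$ ($P{\left(d \right)} = 5 - d \left(d + 4\right) = 5 - d \left(4 + d\right)$)
$y = -23$ ($y = -14 - 9 = -23$)
$j{\left(-19,P{\left(6 + 2 \right)} \right)} y = \left(-19\right) \left(-23\right) = 437$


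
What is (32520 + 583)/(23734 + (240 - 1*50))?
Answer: 33103/23924 ≈ 1.3837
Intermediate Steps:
(32520 + 583)/(23734 + (240 - 1*50)) = 33103/(23734 + (240 - 50)) = 33103/(23734 + 190) = 33103/23924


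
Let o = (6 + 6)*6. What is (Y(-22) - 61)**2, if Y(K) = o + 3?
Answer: 196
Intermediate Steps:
o = 72 (o = 12*6 = 72)
Y(K) = 75 (Y(K) = 72 + 3 = 75)
(Y(-22) - 61)**2 = (75 - 61)**2 = 14**2 = 196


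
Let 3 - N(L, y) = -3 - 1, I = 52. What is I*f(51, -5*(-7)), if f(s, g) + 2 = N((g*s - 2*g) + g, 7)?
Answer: 260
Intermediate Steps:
N(L, y) = 7 (N(L, y) = 3 - (-3 - 1) = 3 - 1*(-4) = 3 + 4 = 7)
f(s, g) = 5 (f(s, g) = -2 + 7 = 5)
I*f(51, -5*(-7)) = 52*5 = 260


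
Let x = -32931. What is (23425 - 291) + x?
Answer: -9797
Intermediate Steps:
(23425 - 291) + x = (23425 - 291) - 32931 = 23134 - 32931 = -9797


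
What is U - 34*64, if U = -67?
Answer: -2243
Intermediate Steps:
U - 34*64 = -67 - 34*64 = -67 - 2176 = -2243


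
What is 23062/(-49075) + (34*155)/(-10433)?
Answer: -38402392/39384575 ≈ -0.97506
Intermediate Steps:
23062/(-49075) + (34*155)/(-10433) = 23062*(-1/49075) + 5270*(-1/10433) = -1774/3775 - 5270/10433 = -38402392/39384575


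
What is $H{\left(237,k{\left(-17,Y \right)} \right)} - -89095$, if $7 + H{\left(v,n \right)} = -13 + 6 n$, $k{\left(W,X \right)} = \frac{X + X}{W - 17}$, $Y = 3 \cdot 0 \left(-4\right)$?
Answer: $89075$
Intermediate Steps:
$Y = 0$ ($Y = 0 \left(-4\right) = 0$)
$k{\left(W,X \right)} = \frac{2 X}{-17 + W}$
$H{\left(v,n \right)} = -20 + 6 n$ ($H{\left(v,n \right)} = -7 + \left(-13 + 6 n\right) = -20 + 6 n$)
$H{\left(237,k{\left(-17,Y \right)} \right)} - -89095 = \left(-20 + 6 \cdot 2 \cdot 0 \frac{1}{-17 - 17}\right) - -89095 = \left(-20 + 6 \cdot 2 \cdot 0 \frac{1}{-34}\right) + 89095 = \left(-20 + 6 \cdot 2 \cdot 0 \left(- \frac{1}{34}\right)\right) + 89095 = \left(-20 + 6 \cdot 0\right) + 89095 = \left(-20 + 0\right) + 89095 = -20 + 89095 = 89075$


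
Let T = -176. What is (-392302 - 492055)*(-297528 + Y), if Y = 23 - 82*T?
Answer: 250337589061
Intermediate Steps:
Y = 14455 (Y = 23 - 82*(-176) = 23 + 14432 = 14455)
(-392302 - 492055)*(-297528 + Y) = (-392302 - 492055)*(-297528 + 14455) = -884357*(-283073) = 250337589061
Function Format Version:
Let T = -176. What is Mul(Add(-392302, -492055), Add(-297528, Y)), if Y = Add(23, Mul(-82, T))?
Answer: 250337589061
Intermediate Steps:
Y = 14455 (Y = Add(23, Mul(-82, -176)) = Add(23, 14432) = 14455)
Mul(Add(-392302, -492055), Add(-297528, Y)) = Mul(Add(-392302, -492055), Add(-297528, 14455)) = Mul(-884357, -283073) = 250337589061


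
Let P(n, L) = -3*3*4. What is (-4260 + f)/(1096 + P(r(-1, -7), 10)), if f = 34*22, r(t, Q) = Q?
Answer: -878/265 ≈ -3.3132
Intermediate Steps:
P(n, L) = -36 (P(n, L) = -9*4 = -36)
f = 748
(-4260 + f)/(1096 + P(r(-1, -7), 10)) = (-4260 + 748)/(1096 - 36) = -3512/1060 = -3512*1/1060 = -878/265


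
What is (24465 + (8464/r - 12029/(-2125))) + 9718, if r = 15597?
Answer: 1133154135688/33143625 ≈ 34189.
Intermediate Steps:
(24465 + (8464/r - 12029/(-2125))) + 9718 = (24465 + (8464/15597 - 12029/(-2125))) + 9718 = (24465 + (8464*(1/15597) - 12029*(-1/2125))) + 9718 = (24465 + (8464/15597 + 12029/2125)) + 9718 = (24465 + 205602313/33143625) + 9718 = 811064387938/33143625 + 9718 = 1133154135688/33143625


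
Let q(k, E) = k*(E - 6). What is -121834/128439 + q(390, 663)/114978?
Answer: 3150282553/2461276557 ≈ 1.2799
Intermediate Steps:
q(k, E) = k*(-6 + E)
-121834/128439 + q(390, 663)/114978 = -121834/128439 + (390*(-6 + 663))/114978 = -121834*1/128439 + (390*657)*(1/114978) = -121834/128439 + 256230*(1/114978) = -121834/128439 + 42705/19163 = 3150282553/2461276557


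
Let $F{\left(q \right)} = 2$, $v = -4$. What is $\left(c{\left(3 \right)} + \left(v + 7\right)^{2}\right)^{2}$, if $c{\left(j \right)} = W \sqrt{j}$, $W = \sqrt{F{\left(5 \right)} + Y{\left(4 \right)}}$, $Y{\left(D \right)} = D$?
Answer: $99 + 54 \sqrt{2} \approx 175.37$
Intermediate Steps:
$W = \sqrt{6}$ ($W = \sqrt{2 + 4} = \sqrt{6} \approx 2.4495$)
$c{\left(j \right)} = \sqrt{6} \sqrt{j}$
$\left(c{\left(3 \right)} + \left(v + 7\right)^{2}\right)^{2} = \left(\sqrt{6} \sqrt{3} + \left(-4 + 7\right)^{2}\right)^{2} = \left(3 \sqrt{2} + 3^{2}\right)^{2} = \left(3 \sqrt{2} + 9\right)^{2} = \left(9 + 3 \sqrt{2}\right)^{2}$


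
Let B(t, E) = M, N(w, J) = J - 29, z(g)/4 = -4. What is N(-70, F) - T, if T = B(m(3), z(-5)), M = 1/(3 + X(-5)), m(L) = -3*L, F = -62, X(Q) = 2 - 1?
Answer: -365/4 ≈ -91.250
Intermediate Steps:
X(Q) = 1
z(g) = -16 (z(g) = 4*(-4) = -16)
N(w, J) = -29 + J
M = ¼ (M = 1/(3 + 1) = 1/4 = ¼ ≈ 0.25000)
B(t, E) = ¼
T = ¼ ≈ 0.25000
N(-70, F) - T = (-29 - 62) - 1*¼ = -91 - ¼ = -365/4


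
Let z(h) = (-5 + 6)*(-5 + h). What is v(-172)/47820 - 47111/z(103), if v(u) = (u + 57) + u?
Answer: -1126438073/2343180 ≈ -480.73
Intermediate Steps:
v(u) = 57 + 2*u (v(u) = (57 + u) + u = 57 + 2*u)
z(h) = -5 + h (z(h) = 1*(-5 + h) = -5 + h)
v(-172)/47820 - 47111/z(103) = (57 + 2*(-172))/47820 - 47111/(-5 + 103) = (57 - 344)*(1/47820) - 47111/98 = -287*1/47820 - 47111*1/98 = -287/47820 - 47111/98 = -1126438073/2343180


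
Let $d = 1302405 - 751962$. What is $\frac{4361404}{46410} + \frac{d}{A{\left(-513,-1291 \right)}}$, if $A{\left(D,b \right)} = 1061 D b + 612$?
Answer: $\frac{34052327197957}{362350135875} \approx 93.976$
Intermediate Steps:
$d = 550443$ ($d = 1302405 - 751962 = 550443$)
$A{\left(D,b \right)} = 612 + 1061 D b$ ($A{\left(D,b \right)} = 1061 D b + 612 = 612 + 1061 D b$)
$\frac{4361404}{46410} + \frac{d}{A{\left(-513,-1291 \right)}} = \frac{4361404}{46410} + \frac{550443}{612 + 1061 \left(-513\right) \left(-1291\right)} = 4361404 \cdot \frac{1}{46410} + \frac{550443}{612 + 702682263} = \frac{2180702}{23205} + \frac{550443}{702682875} = \frac{2180702}{23205} + 550443 \cdot \frac{1}{702682875} = \frac{2180702}{23205} + \frac{183481}{234227625} = \frac{34052327197957}{362350135875}$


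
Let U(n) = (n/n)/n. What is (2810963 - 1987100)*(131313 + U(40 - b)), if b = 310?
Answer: 9736552716089/90 ≈ 1.0818e+11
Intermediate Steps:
U(n) = 1/n
(2810963 - 1987100)*(131313 + U(40 - b)) = (2810963 - 1987100)*(131313 + 1/(40 - 1*310)) = 823863*(131313 + 1/(40 - 310)) = 823863*(131313 + 1/(-270)) = 823863*(131313 - 1/270) = 823863*(35454509/270) = 9736552716089/90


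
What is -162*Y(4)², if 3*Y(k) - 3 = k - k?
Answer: -162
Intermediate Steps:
Y(k) = 1 (Y(k) = 1 + (k - k)/3 = 1 + (⅓)*0 = 1 + 0 = 1)
-162*Y(4)² = -162*1² = -162*1 = -162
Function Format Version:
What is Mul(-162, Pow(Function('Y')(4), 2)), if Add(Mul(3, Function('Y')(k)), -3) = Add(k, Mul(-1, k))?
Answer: -162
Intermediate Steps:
Function('Y')(k) = 1 (Function('Y')(k) = Add(1, Mul(Rational(1, 3), Add(k, Mul(-1, k)))) = Add(1, Mul(Rational(1, 3), 0)) = Add(1, 0) = 1)
Mul(-162, Pow(Function('Y')(4), 2)) = Mul(-162, Pow(1, 2)) = Mul(-162, 1) = -162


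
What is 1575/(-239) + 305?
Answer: 71320/239 ≈ 298.41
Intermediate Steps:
1575/(-239) + 305 = -1/239*1575 + 305 = -1575/239 + 305 = 71320/239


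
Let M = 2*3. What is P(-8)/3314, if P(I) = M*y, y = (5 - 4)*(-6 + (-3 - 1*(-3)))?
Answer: -18/1657 ≈ -0.010863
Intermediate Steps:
M = 6
y = -6 (y = 1*(-6 + (-3 + 3)) = 1*(-6 + 0) = 1*(-6) = -6)
P(I) = -36 (P(I) = 6*(-6) = -36)
P(-8)/3314 = -36/3314 = -36*1/3314 = -18/1657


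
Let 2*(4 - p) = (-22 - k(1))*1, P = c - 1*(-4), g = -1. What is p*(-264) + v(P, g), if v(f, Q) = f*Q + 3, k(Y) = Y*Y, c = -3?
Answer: -4090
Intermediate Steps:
k(Y) = Y²
P = 1 (P = -3 - 1*(-4) = -3 + 4 = 1)
v(f, Q) = 3 + Q*f (v(f, Q) = Q*f + 3 = 3 + Q*f)
p = 31/2 (p = 4 - (-22 - 1*1²)/2 = 4 - (-22 - 1*1)/2 = 4 - (-22 - 1)/2 = 4 - (-23)/2 = 4 - ½*(-23) = 4 + 23/2 = 31/2 ≈ 15.500)
p*(-264) + v(P, g) = (31/2)*(-264) + (3 - 1*1) = -4092 + (3 - 1) = -4092 + 2 = -4090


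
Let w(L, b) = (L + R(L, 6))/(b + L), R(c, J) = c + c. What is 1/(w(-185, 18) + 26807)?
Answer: 167/4477324 ≈ 3.7299e-5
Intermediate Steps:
R(c, J) = 2*c
w(L, b) = 3*L/(L + b) (w(L, b) = (L + 2*L)/(b + L) = (3*L)/(L + b) = 3*L/(L + b))
1/(w(-185, 18) + 26807) = 1/(3*(-185)/(-185 + 18) + 26807) = 1/(3*(-185)/(-167) + 26807) = 1/(3*(-185)*(-1/167) + 26807) = 1/(555/167 + 26807) = 1/(4477324/167) = 167/4477324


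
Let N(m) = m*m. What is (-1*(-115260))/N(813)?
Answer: 38420/220323 ≈ 0.17438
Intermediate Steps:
N(m) = m²
(-1*(-115260))/N(813) = (-1*(-115260))/(813²) = 115260/660969 = 115260*(1/660969) = 38420/220323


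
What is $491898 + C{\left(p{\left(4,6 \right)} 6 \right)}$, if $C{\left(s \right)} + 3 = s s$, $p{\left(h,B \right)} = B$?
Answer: $493191$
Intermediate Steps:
$C{\left(s \right)} = -3 + s^{2}$ ($C{\left(s \right)} = -3 + s s = -3 + s^{2}$)
$491898 + C{\left(p{\left(4,6 \right)} 6 \right)} = 491898 - \left(3 - \left(6 \cdot 6\right)^{2}\right) = 491898 - \left(3 - 36^{2}\right) = 491898 + \left(-3 + 1296\right) = 491898 + 1293 = 493191$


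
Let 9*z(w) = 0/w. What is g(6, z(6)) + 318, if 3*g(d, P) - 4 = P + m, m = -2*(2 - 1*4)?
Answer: 962/3 ≈ 320.67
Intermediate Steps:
z(w) = 0 (z(w) = (0/w)/9 = (⅑)*0 = 0)
m = 4 (m = -2*(2 - 4) = -2*(-2) = 4)
g(d, P) = 8/3 + P/3 (g(d, P) = 4/3 + (P + 4)/3 = 4/3 + (4 + P)/3 = 4/3 + (4/3 + P/3) = 8/3 + P/3)
g(6, z(6)) + 318 = (8/3 + (⅓)*0) + 318 = (8/3 + 0) + 318 = 8/3 + 318 = 962/3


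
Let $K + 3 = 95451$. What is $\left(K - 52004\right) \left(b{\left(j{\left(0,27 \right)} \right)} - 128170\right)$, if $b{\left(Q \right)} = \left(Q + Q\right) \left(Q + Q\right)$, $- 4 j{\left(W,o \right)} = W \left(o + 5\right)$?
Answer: $-5568217480$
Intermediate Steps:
$K = 95448$ ($K = -3 + 95451 = 95448$)
$j{\left(W,o \right)} = - \frac{W \left(5 + o\right)}{4}$ ($j{\left(W,o \right)} = - \frac{W \left(o + 5\right)}{4} = - \frac{W \left(5 + o\right)}{4}$)
$b{\left(Q \right)} = 4 Q^{2}$ ($b{\left(Q \right)} = 2 Q 2 Q = 4 Q^{2}$)
$\left(K - 52004\right) \left(b{\left(j{\left(0,27 \right)} \right)} - 128170\right) = \left(95448 - 52004\right) \left(4 \left(\left(- \frac{1}{4}\right) 0 \left(5 + 27\right)\right)^{2} - 128170\right) = \left(95448 - 52004\right) \left(4 \left(\left(- \frac{1}{4}\right) 0 \cdot 32\right)^{2} - 128170\right) = \left(95448 - 52004\right) \left(4 \cdot 0^{2} - 128170\right) = 43444 \left(4 \cdot 0 - 128170\right) = 43444 \left(0 - 128170\right) = 43444 \left(-128170\right) = -5568217480$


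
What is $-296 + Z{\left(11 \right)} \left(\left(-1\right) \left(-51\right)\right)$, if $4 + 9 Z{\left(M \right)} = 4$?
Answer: $-296$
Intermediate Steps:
$Z{\left(M \right)} = 0$ ($Z{\left(M \right)} = - \frac{4}{9} + \frac{1}{9} \cdot 4 = - \frac{4}{9} + \frac{4}{9} = 0$)
$-296 + Z{\left(11 \right)} \left(\left(-1\right) \left(-51\right)\right) = -296 + 0 \left(\left(-1\right) \left(-51\right)\right) = -296 + 0 \cdot 51 = -296 + 0 = -296$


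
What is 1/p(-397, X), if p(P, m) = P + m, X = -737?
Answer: -1/1134 ≈ -0.00088183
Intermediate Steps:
1/p(-397, X) = 1/(-397 - 737) = 1/(-1134) = -1/1134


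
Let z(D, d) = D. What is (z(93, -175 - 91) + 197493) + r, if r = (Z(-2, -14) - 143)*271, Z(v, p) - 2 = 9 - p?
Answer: 165608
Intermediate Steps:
Z(v, p) = 11 - p (Z(v, p) = 2 + (9 - p) = 11 - p)
r = -31978 (r = ((11 - 1*(-14)) - 143)*271 = ((11 + 14) - 143)*271 = (25 - 143)*271 = -118*271 = -31978)
(z(93, -175 - 91) + 197493) + r = (93 + 197493) - 31978 = 197586 - 31978 = 165608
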